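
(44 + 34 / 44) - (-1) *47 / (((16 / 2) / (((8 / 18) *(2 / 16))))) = 71437 / 1584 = 45.10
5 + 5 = 10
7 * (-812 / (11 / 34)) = -193256 / 11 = -17568.73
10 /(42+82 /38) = 190 /839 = 0.23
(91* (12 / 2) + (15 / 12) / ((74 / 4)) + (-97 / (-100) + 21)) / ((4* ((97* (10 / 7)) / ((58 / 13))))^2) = 86610562451 / 2353379080000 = 0.04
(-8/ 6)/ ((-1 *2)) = 2/ 3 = 0.67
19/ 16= 1.19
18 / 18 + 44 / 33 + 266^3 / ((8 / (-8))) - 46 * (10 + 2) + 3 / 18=-37643291 / 2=-18821645.50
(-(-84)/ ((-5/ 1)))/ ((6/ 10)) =-28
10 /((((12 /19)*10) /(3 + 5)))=38 /3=12.67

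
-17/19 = -0.89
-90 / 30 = -3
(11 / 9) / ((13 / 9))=11 / 13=0.85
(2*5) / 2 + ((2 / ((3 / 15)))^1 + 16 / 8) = 17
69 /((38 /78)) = 2691 /19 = 141.63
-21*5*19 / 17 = -1995 / 17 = -117.35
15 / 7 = 2.14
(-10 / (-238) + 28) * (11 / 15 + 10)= 76751 / 255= 300.98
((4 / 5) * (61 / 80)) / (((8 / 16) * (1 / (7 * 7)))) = 2989 / 50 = 59.78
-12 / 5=-2.40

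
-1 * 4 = -4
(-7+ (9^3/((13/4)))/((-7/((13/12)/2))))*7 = -341/2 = -170.50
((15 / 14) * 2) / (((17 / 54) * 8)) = 405 / 476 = 0.85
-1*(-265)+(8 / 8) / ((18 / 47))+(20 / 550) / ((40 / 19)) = 2649521 / 9900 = 267.63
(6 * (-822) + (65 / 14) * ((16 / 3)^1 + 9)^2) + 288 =-464959 / 126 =-3690.15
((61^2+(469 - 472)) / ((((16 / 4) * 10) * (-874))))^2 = 3455881 / 305550400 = 0.01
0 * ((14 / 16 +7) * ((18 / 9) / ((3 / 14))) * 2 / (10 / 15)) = 0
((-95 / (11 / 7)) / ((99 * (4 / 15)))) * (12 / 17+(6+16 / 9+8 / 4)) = -1333325 / 55539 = -24.01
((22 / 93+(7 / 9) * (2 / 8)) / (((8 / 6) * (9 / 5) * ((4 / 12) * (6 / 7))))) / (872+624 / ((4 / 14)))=16835 / 81851904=0.00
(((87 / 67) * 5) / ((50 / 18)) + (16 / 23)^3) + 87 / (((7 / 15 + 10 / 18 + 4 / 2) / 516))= 2058865446389 / 138582130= 14856.64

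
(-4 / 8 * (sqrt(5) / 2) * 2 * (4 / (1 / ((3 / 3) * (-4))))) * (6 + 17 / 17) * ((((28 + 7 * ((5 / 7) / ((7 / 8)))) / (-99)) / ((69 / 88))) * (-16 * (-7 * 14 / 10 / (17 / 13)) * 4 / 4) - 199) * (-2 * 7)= 10390464112 * sqrt(5) / 52785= 440158.83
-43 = -43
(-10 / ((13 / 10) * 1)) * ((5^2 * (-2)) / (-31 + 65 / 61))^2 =-232562500 / 10836397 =-21.46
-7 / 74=-0.09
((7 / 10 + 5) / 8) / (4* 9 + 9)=19 / 1200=0.02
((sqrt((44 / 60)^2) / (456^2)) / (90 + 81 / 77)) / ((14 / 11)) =1331 / 43735178880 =0.00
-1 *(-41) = 41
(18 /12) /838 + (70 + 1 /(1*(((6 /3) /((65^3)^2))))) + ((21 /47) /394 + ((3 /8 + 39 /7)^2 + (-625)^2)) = 458784572218069728089 /12166177856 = 37709836042.86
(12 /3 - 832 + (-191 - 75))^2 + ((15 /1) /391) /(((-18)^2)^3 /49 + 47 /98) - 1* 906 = 129832003728136 /108561541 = 1195930.00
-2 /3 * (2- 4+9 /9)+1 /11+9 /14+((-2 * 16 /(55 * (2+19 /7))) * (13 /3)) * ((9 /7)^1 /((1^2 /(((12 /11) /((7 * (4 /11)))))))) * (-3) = 2.28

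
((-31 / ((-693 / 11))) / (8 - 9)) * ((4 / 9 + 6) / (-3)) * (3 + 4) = 1798 / 243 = 7.40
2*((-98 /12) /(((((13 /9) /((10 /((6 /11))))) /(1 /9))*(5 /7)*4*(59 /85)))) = -320705 /27612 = -11.61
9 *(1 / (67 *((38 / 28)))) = 126 / 1273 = 0.10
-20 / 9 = -2.22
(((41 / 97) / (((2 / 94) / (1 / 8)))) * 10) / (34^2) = 9635 / 448528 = 0.02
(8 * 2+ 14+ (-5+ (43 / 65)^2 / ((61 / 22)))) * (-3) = -19451409 / 257725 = -75.47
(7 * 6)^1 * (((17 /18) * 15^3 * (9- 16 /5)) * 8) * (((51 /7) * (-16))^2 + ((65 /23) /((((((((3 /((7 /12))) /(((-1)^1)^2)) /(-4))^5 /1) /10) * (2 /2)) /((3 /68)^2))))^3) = 20501018357698773742391717044039225 /242869921684841782675008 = 84411516319.02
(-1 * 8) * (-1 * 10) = 80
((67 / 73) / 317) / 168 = 67 / 3887688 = 0.00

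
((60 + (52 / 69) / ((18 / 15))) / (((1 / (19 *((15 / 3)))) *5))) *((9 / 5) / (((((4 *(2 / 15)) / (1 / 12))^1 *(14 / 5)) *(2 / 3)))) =1788375 / 10304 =173.56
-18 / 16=-9 / 8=-1.12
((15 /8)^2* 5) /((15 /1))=75 /64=1.17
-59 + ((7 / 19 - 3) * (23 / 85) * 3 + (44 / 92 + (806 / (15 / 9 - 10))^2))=43153670096 / 4643125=9294.10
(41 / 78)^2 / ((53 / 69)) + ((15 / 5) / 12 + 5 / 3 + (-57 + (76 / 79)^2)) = -6014699615 / 111801274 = -53.80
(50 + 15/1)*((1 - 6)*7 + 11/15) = -6682/3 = -2227.33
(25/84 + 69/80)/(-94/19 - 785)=-37031/25215120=-0.00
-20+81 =61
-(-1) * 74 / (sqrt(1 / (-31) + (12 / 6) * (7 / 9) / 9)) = 666 * sqrt(10943) / 353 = 197.36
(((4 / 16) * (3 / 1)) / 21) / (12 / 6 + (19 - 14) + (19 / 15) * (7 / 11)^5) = 2415765 / 482431264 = 0.01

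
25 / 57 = 0.44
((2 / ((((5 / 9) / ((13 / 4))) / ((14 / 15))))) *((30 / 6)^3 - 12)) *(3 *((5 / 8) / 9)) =10283 / 40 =257.08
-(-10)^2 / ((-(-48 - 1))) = -2.04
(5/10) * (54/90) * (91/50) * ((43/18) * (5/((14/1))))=559/1200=0.47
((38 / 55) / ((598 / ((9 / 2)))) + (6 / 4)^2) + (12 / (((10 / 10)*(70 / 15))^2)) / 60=1824651 / 805805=2.26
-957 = -957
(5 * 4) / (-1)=-20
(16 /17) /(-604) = -4 /2567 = -0.00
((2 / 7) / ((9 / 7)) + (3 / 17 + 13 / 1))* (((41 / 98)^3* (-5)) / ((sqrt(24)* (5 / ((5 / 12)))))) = -353220125* sqrt(6) / 10368171072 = -0.08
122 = 122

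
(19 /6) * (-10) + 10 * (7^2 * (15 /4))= 10835 /6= 1805.83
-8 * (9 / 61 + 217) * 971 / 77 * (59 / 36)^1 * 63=-1517700188 / 671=-2261848.27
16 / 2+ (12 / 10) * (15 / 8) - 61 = -203 / 4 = -50.75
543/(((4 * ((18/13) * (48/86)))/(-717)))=-24181781/192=-125946.78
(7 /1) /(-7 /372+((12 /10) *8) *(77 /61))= 113460 /196111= 0.58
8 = 8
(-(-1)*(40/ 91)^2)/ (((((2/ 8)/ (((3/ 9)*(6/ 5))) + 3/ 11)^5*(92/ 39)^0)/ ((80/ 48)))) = 42218553344000/ 76443312120357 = 0.55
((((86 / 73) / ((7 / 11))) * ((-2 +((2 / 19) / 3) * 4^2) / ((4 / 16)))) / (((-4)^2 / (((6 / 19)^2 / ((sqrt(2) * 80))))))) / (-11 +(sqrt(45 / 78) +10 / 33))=63356931 * sqrt(195) / 225963991931020 +8810453223 * sqrt(2) / 225963991931020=0.00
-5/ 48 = -0.10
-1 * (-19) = 19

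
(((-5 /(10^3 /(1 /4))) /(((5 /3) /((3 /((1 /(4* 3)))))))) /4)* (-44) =297 /1000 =0.30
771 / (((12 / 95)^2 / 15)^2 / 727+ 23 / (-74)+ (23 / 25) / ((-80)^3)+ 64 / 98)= 2825268426454208000000 / 1254142951298437309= 2252.75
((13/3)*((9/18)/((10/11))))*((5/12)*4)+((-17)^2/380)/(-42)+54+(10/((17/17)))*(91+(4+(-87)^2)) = 3672298043/47880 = 76697.95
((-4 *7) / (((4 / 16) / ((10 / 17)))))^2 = 1254400 / 289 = 4340.48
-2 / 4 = -1 / 2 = -0.50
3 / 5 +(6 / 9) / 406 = 1832 / 3045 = 0.60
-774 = -774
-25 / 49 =-0.51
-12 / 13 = -0.92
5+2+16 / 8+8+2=19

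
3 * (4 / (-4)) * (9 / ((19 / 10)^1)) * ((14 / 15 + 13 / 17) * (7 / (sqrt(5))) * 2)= -109116 * sqrt(5) / 1615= -151.08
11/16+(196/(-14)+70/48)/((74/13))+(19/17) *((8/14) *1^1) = -46343/52836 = -0.88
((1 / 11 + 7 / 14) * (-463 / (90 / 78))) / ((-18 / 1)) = 78247 / 5940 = 13.17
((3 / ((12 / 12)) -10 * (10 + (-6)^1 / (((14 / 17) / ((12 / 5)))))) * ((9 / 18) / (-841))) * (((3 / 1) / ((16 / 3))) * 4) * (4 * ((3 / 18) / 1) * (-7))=1635 / 3364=0.49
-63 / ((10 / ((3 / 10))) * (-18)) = 21 / 200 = 0.10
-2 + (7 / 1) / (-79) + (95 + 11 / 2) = 98.41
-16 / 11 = -1.45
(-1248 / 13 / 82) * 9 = -432 / 41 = -10.54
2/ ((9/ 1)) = 2/ 9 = 0.22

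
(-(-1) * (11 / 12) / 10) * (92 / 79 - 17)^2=5738337 / 249640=22.99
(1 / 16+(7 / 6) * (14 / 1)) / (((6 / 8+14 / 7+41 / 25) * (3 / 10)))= 98375 / 7902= 12.45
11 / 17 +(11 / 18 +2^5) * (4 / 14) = 10672 / 1071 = 9.96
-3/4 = -0.75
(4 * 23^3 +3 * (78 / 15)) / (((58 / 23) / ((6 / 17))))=16795842 / 2465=6813.73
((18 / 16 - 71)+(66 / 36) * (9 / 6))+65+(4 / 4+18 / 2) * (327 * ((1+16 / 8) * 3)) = 235423 / 8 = 29427.88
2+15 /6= 4.50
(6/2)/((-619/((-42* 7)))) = 882/619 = 1.42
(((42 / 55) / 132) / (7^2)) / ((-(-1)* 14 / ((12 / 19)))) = 3 / 563255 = 0.00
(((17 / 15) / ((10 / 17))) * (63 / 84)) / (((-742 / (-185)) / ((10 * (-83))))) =-887519 / 2968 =-299.03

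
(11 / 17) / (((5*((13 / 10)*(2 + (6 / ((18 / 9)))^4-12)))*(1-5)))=-11 / 31382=-0.00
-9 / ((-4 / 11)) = 99 / 4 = 24.75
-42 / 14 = -3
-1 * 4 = -4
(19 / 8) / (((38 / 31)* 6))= 31 / 96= 0.32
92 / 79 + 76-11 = 5227 / 79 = 66.16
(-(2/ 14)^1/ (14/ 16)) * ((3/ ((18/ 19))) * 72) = -1824/ 49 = -37.22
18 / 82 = 9 / 41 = 0.22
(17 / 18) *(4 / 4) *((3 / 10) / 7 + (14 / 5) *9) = 23.84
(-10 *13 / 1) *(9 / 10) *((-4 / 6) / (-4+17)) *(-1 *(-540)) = 3240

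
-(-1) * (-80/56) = -10/7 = -1.43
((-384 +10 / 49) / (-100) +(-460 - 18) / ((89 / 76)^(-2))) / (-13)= 2305492843 / 45991400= 50.13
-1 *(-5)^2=-25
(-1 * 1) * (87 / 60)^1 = -29 / 20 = -1.45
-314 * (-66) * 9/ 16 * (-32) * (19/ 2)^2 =-33666138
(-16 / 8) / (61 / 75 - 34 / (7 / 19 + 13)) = 1.16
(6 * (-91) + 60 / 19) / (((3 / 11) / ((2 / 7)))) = -75636 / 133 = -568.69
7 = 7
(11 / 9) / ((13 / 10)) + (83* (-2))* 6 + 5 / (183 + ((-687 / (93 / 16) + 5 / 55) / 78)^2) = -15260871590671402 / 15337053115137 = -995.03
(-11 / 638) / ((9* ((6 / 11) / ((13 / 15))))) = -0.00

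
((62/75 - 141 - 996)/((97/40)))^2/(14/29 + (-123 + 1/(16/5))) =-215630239437824/120041668575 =-1796.29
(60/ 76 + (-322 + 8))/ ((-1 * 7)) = 5951/ 133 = 44.74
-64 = -64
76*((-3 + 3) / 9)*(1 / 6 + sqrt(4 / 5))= 0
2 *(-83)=-166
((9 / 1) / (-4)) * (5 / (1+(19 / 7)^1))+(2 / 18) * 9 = -211 / 104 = -2.03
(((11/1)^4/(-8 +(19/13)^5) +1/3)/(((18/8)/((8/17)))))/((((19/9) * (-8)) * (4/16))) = 260924931104/478923405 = 544.82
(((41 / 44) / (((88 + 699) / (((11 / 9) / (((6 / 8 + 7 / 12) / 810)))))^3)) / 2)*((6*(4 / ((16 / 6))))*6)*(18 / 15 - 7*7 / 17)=-35.54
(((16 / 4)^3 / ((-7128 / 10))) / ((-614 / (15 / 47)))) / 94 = 100 / 201414411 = 0.00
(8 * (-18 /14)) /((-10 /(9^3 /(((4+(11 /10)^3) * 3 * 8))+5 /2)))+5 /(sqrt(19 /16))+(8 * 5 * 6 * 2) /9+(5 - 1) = 20 * sqrt(19) /19+2454166 /37317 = 70.35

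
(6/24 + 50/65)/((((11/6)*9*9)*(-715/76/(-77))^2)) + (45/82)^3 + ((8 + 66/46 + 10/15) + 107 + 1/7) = 170684794658204753/1448084643805800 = 117.87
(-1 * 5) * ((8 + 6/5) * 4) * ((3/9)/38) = -92/57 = -1.61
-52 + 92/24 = -289/6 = -48.17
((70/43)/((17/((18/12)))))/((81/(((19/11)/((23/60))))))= 13300/1664487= 0.01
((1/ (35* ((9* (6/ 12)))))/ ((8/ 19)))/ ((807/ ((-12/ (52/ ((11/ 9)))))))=-209/ 39655980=-0.00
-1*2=-2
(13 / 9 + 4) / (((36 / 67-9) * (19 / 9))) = -469 / 1539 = -0.30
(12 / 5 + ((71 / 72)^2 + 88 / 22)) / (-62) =-191093 / 1607040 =-0.12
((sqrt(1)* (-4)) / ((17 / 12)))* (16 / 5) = -768 / 85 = -9.04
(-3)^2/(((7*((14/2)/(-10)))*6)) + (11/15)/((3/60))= 2111/147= 14.36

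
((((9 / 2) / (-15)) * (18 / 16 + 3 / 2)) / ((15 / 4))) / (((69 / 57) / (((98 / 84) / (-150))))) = 931 / 690000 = 0.00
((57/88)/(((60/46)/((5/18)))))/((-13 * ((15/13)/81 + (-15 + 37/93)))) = 40641/55873312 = 0.00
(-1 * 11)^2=121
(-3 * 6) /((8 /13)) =-117 /4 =-29.25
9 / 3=3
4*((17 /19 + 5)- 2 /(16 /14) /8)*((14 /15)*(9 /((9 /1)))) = 24157 /1140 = 21.19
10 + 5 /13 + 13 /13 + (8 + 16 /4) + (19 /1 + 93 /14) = 8923 /182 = 49.03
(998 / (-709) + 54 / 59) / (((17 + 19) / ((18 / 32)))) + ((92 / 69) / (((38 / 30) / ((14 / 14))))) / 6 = 0.17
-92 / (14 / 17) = -782 / 7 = -111.71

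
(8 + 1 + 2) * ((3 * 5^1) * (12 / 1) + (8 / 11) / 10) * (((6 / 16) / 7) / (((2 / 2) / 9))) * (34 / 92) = 284121 / 805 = 352.95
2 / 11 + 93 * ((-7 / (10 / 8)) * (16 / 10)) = -229102 / 275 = -833.10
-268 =-268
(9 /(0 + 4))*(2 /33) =3 /22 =0.14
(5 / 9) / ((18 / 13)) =65 / 162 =0.40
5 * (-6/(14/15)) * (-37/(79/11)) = 165.60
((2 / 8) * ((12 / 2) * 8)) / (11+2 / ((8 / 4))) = 1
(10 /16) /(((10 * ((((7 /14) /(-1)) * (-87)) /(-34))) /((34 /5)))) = -289 /870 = -0.33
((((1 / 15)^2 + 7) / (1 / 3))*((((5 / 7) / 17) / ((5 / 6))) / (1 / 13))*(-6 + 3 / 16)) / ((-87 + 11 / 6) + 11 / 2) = 714519 / 711025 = 1.00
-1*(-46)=46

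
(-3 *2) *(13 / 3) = -26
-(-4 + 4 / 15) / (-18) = -28 / 135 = -0.21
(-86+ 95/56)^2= 22287841/3136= 7107.09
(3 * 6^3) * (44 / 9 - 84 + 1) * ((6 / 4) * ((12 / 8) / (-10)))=56943 / 5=11388.60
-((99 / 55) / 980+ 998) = -4890209 / 4900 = -998.00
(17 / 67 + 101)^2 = 46022656 / 4489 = 10252.32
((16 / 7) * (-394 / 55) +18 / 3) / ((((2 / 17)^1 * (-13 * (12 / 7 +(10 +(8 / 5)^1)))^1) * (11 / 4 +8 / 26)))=67898 / 407517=0.17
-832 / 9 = -92.44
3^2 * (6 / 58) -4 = -89 / 29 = -3.07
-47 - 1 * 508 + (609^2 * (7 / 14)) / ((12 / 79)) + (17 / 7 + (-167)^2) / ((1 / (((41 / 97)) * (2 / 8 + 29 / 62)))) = 206907157077 / 168392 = 1228723.20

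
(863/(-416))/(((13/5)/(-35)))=151025/5408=27.93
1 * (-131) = -131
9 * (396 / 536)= 891 / 134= 6.65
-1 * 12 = -12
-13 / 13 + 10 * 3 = 29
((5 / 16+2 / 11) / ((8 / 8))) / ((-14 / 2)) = -87 / 1232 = -0.07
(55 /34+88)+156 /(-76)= 56567 /646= 87.57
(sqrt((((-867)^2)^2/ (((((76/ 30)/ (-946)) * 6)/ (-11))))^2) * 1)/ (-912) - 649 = -424152260460.77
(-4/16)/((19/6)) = -3/38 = -0.08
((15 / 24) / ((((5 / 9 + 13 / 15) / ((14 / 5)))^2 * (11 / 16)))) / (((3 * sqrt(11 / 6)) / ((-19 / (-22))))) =125685 * sqrt(66) / 1362944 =0.75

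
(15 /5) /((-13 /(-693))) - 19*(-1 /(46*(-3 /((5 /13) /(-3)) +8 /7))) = 82158251 /513682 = 159.94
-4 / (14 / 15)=-30 / 7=-4.29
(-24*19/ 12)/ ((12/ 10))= -95/ 3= -31.67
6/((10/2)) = 6/5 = 1.20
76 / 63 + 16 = 17.21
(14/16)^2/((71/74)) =1813/2272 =0.80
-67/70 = -0.96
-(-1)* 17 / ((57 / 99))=561 / 19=29.53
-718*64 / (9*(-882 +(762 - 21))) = 45952 / 1269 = 36.21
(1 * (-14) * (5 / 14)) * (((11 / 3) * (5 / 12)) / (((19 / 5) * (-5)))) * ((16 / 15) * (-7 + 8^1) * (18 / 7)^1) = 440 / 399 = 1.10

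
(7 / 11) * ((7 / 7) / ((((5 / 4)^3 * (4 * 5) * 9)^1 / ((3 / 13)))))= 112 / 268125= 0.00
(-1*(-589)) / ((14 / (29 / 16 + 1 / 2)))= 21793 / 224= 97.29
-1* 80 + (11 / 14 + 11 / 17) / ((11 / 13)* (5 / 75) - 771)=-2862425855 / 35779492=-80.00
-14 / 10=-7 / 5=-1.40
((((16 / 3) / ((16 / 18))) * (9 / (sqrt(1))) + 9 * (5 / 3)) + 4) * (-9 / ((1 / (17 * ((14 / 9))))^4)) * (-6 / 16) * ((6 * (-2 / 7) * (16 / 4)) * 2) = -1652371215.01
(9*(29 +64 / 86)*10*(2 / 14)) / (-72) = -6395 / 1204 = -5.31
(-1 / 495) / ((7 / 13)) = -13 / 3465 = -0.00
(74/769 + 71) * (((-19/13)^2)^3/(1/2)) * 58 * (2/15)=596736352843816/55677241815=10717.78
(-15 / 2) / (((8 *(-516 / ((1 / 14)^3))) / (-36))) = -45 / 1887872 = -0.00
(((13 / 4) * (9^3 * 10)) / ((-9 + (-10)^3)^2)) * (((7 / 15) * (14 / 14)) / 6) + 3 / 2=6115857 / 4072324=1.50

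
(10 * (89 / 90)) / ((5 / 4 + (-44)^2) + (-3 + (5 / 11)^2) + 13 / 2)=43076 / 8454807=0.01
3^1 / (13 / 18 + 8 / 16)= 27 / 11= 2.45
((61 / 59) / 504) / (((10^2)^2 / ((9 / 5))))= 61 / 165200000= 0.00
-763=-763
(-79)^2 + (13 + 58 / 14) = 6258.14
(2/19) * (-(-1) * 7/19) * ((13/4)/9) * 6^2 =182/361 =0.50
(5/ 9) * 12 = 20/ 3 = 6.67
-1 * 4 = -4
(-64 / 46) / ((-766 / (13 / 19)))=208 / 167371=0.00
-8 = -8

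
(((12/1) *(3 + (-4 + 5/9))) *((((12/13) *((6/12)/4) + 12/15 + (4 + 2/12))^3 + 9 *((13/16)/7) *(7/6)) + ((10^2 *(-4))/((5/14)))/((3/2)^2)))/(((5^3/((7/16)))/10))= 606744510421/8897850000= 68.19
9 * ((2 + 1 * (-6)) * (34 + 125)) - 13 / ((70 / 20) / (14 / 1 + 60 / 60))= -40458 / 7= -5779.71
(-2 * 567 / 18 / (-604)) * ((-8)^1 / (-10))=63 / 755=0.08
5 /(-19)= -5 /19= -0.26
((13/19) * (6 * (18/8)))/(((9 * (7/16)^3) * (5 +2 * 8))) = 26624/45619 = 0.58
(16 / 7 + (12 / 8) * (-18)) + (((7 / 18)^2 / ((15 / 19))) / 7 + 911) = 30152371 / 34020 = 886.31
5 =5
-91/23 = -3.96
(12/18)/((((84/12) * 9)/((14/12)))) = 0.01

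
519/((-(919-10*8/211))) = -109509/193829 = -0.56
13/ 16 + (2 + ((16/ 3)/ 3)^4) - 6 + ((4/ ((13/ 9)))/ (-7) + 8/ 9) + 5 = 117447151/ 9552816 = 12.29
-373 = -373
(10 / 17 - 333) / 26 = -5651 / 442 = -12.79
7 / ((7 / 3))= 3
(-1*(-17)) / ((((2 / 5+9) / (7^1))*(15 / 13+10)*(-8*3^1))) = -1547 / 32712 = -0.05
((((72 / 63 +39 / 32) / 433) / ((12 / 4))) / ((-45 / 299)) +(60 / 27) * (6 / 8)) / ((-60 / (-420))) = 21665029 / 1870560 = 11.58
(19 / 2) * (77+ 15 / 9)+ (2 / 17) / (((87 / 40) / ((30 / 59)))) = 65215454 / 87261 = 747.36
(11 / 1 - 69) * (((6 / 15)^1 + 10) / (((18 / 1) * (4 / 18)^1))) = -754 / 5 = -150.80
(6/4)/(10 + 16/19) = 57/412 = 0.14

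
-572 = -572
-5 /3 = -1.67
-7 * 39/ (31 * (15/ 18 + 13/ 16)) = -13104/ 2449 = -5.35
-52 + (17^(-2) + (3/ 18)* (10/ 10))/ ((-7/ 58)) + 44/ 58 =-9266629/ 176001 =-52.65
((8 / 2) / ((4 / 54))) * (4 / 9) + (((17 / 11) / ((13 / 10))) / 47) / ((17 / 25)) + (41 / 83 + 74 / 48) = 26.07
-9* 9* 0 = 0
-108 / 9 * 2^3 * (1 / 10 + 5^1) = -2448 / 5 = -489.60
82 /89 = 0.92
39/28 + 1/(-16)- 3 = -187/112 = -1.67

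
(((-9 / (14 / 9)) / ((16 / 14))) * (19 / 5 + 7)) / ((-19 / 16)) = 4374 / 95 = 46.04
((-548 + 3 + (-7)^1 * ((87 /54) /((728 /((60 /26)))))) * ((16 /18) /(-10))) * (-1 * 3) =-442133 /3042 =-145.34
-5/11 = -0.45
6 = 6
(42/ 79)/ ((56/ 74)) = 111/ 158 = 0.70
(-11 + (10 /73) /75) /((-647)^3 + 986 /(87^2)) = 1047741 /25801574778685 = 0.00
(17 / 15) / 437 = 0.00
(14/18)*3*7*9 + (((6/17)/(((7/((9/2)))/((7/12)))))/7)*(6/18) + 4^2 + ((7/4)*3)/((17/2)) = 163.62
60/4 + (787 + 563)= 1365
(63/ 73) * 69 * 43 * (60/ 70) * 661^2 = 70002608778/ 73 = 958939846.27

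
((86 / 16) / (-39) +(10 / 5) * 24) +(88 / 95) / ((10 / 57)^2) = 3040369 / 39000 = 77.96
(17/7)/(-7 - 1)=-17/56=-0.30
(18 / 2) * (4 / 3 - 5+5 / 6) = -51 / 2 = -25.50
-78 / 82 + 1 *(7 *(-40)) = -11519 / 41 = -280.95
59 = 59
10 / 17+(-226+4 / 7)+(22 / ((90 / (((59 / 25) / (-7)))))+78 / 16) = -235671139 / 1071000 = -220.05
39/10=3.90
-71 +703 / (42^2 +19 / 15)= -1869464 / 26479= -70.60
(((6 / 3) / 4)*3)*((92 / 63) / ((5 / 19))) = 874 / 105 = 8.32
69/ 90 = 23/ 30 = 0.77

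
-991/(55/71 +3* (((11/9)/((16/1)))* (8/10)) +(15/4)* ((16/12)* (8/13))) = -54881580/223453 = -245.61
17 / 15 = 1.13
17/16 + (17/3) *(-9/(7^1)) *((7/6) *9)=-1207/16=-75.44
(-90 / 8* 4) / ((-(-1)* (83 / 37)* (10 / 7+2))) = -3885 / 664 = -5.85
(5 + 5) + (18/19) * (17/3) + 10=482/19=25.37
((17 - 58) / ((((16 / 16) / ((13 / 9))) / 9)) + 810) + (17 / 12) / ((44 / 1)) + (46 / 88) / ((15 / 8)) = 732101 / 2640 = 277.31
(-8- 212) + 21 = -199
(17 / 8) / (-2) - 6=-113 / 16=-7.06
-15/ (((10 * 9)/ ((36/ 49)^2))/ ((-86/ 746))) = 9288/ 895573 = 0.01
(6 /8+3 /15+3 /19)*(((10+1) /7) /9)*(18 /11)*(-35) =-421 /38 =-11.08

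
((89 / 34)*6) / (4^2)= 267 / 272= 0.98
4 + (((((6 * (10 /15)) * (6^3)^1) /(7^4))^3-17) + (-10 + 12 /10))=-1505475442189 /69206436005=-21.75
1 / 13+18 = 235 / 13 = 18.08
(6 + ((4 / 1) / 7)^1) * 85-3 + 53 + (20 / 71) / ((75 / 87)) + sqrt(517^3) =1513112 / 2485 + 517 * sqrt(517) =12364.25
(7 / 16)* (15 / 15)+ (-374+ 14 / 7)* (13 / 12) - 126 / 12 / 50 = -161109 / 400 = -402.77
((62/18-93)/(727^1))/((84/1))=-403/274806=-0.00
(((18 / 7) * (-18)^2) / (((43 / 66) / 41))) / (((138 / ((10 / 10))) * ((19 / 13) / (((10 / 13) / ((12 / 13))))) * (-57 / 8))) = -75984480 / 2499203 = -30.40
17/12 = 1.42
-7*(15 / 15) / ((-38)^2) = -7 / 1444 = -0.00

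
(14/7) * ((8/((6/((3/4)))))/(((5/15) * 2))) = 3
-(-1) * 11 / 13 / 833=11 / 10829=0.00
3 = 3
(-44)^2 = 1936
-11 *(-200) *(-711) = -1564200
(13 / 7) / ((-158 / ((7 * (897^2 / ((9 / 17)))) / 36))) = -19757621 / 5688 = -3473.56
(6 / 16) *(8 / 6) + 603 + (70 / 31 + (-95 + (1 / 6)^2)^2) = 386713327 / 40176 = 9625.48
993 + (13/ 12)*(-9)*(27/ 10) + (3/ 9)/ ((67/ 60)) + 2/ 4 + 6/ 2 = 2600869/ 2680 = 970.47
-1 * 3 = -3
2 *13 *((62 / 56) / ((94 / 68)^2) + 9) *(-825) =-205477.77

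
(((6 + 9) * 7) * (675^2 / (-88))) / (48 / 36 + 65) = -143521875 / 17512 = -8195.63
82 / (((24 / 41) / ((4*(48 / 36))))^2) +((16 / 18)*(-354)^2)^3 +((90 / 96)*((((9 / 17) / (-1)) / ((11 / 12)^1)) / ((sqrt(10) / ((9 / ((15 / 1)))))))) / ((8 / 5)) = 111955909834762696 / 81-243*sqrt(10) / 11968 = 1382171726355094.95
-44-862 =-906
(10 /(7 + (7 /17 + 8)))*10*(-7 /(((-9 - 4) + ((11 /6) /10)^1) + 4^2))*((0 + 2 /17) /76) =-10500 /475399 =-0.02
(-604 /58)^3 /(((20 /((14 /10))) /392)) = -18894915088 /609725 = -30989.24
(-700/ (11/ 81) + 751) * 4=-193756/ 11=-17614.18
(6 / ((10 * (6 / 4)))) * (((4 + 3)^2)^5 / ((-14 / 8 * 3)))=-322828856 / 15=-21521923.73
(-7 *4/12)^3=-343/27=-12.70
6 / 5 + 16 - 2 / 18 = 769 / 45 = 17.09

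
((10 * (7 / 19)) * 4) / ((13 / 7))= 1960 / 247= 7.94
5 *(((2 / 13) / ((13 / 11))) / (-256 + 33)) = -110 / 37687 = -0.00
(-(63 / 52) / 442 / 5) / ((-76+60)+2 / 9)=567 / 16318640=0.00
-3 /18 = -1 /6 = -0.17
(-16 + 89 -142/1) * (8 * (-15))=8280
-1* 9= -9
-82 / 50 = -41 / 25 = -1.64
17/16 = 1.06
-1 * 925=-925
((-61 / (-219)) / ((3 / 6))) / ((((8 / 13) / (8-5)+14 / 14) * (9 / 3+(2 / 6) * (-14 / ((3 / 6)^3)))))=-4758 / 353393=-0.01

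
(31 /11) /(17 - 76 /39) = 1209 /6457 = 0.19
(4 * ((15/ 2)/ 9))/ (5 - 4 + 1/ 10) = 100/ 33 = 3.03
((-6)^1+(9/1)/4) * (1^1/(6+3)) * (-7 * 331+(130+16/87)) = 951265/1044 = 911.17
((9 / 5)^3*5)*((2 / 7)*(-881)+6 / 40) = -25674651 / 3500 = -7335.61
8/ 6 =1.33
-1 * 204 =-204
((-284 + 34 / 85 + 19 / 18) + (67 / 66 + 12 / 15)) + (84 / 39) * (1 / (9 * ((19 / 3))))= -34318747 / 122265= -280.69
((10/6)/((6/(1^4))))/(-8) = -5/144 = -0.03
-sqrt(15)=-3.87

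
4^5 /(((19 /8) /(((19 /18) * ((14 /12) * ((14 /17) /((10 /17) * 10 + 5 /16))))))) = 3211264 /45495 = 70.58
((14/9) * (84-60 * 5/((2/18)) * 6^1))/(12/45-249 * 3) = 33.57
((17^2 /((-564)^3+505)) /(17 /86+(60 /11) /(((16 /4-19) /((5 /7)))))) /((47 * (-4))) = -136697 /990165351018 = -0.00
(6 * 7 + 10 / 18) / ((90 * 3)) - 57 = -138127 / 2430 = -56.84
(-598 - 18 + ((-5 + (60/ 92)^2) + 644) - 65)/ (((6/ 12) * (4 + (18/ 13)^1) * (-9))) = 95303/ 55545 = 1.72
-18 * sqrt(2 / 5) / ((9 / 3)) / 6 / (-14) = sqrt(10) / 70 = 0.05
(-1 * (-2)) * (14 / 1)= 28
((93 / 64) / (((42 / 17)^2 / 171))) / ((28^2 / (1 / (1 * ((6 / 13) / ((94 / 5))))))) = 104005031 / 49172480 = 2.12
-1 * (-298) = 298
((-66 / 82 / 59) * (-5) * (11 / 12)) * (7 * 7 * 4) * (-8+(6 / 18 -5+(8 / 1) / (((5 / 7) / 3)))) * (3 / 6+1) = 930853 / 2419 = 384.81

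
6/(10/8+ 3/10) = 120/31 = 3.87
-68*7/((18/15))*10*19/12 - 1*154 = -57911/9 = -6434.56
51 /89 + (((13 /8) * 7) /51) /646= 13450067 /23457552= 0.57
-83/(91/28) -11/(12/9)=-1757/52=-33.79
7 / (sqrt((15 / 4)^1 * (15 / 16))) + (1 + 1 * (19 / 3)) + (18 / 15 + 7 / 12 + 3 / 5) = 13.45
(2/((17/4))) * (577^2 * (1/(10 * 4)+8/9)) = 109533641/765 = 143181.23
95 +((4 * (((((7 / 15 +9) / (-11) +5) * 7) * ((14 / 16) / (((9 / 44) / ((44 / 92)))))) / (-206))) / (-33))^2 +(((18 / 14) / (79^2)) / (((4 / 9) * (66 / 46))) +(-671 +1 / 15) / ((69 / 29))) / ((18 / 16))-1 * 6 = -71510401801505042212 / 442369397684369925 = -161.65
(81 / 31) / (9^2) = 1 / 31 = 0.03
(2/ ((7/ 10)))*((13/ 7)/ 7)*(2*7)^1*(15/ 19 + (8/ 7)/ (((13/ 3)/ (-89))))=-1568760/ 6517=-240.72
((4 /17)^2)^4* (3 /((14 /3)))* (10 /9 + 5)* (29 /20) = 2613248 /48830302087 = 0.00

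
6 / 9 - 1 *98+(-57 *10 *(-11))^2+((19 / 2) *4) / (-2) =117938351 / 3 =39312783.67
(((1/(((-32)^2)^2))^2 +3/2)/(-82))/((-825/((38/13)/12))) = 6267216278327/1160358601257123840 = 0.00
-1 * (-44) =44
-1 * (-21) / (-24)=-7 / 8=-0.88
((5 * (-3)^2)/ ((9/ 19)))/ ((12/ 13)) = 1235/ 12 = 102.92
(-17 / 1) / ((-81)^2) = -17 / 6561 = -0.00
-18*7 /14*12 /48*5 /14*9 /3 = -135 /56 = -2.41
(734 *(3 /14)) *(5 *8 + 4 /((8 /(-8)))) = 39636 /7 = 5662.29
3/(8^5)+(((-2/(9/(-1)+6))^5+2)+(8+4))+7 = 168264409/7962624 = 21.13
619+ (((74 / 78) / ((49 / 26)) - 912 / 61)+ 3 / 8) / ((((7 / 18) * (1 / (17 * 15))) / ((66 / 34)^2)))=-34151.70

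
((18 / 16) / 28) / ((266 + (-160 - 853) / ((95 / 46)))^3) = -7716375 / 2173193585819648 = -0.00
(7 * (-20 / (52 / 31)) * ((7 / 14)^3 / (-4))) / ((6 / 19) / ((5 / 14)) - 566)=-103075 / 22333376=-0.00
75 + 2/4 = 151/2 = 75.50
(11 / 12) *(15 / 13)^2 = 825 / 676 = 1.22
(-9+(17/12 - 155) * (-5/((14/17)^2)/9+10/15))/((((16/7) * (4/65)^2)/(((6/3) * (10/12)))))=6448511875/2322432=2776.62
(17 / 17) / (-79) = -1 / 79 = -0.01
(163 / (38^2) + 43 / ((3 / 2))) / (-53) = -124673 / 229596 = -0.54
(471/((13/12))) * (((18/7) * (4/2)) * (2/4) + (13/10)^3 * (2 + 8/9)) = 3877.41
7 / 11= 0.64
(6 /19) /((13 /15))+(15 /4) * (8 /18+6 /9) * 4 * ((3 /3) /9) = 14780 /6669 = 2.22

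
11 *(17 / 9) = 187 / 9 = 20.78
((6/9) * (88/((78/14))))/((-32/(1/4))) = -77/936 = -0.08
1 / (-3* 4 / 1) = -1 / 12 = -0.08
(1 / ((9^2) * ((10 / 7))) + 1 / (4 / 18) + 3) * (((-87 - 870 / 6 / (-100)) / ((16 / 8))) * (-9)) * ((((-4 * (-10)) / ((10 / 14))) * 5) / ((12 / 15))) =36422057 / 36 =1011723.81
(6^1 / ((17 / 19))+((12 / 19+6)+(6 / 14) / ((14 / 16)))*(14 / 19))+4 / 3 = 1712330 / 128877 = 13.29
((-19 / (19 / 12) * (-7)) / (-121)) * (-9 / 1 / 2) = 378 / 121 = 3.12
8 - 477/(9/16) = -840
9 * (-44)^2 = 17424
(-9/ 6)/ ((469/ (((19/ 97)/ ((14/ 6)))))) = -171/ 636902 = -0.00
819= 819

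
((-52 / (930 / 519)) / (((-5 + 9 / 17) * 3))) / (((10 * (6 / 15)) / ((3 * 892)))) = 8525959 / 5890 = 1447.53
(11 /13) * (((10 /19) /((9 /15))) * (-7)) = -3850 /741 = -5.20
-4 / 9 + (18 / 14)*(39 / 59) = 1507 / 3717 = 0.41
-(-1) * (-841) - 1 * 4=-845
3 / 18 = 1 / 6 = 0.17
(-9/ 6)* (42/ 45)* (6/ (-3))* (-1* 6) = -84/ 5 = -16.80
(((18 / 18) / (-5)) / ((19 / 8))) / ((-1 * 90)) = 0.00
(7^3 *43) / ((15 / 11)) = 162239 / 15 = 10815.93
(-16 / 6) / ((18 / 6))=-8 / 9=-0.89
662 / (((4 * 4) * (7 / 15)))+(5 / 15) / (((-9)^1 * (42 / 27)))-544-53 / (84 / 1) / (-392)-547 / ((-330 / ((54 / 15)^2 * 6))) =-14781183041 / 45276000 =-326.47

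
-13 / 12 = -1.08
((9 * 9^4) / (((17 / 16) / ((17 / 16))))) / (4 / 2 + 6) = 59049 / 8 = 7381.12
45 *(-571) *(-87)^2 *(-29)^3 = 4743305761995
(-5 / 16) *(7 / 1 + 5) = -15 / 4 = -3.75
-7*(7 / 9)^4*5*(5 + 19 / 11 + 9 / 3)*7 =-62942215 / 72171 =-872.13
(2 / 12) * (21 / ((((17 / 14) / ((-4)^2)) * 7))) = 112 / 17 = 6.59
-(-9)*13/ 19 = 117/ 19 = 6.16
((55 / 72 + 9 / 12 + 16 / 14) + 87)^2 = 2041864969 / 254016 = 8038.33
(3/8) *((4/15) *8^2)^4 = 536870912/16875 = 31814.57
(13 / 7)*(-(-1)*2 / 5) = 26 / 35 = 0.74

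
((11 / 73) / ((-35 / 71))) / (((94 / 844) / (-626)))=206318332 / 120085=1718.10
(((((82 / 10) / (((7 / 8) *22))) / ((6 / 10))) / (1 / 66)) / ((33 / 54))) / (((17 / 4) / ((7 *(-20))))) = -472320 / 187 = -2525.78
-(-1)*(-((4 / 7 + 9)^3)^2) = -90458382169 / 117649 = -768883.56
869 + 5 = 874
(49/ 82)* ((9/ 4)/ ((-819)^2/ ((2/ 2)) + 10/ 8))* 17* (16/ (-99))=-6664/ 1210055099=-0.00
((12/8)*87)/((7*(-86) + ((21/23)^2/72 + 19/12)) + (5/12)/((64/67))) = -0.22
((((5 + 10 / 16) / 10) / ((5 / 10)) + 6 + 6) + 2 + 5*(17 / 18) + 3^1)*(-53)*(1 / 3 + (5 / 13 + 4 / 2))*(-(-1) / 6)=-4620805 / 8424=-548.53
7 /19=0.37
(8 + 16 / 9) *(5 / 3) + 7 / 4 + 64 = 8861 / 108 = 82.05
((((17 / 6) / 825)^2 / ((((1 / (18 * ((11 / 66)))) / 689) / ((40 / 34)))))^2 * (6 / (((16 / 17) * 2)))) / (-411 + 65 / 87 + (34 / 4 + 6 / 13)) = -0.00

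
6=6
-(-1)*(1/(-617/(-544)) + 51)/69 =32011/42573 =0.75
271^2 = 73441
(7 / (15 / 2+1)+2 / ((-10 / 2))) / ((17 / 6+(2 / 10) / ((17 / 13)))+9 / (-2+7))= 216 / 2441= 0.09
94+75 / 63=1999 / 21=95.19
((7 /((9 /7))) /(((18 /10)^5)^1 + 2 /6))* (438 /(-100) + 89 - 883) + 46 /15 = -21156743 /94880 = -222.98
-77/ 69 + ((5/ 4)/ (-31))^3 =-146818673/ 131557056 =-1.12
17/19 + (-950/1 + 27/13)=-233916/247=-947.03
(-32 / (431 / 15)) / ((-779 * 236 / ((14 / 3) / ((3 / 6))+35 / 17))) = 23240 / 336756247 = 0.00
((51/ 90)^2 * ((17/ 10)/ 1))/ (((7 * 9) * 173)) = 4913/ 98091000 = 0.00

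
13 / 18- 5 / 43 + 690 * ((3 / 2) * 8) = 6409189 / 774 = 8280.61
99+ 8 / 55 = 5453 / 55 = 99.15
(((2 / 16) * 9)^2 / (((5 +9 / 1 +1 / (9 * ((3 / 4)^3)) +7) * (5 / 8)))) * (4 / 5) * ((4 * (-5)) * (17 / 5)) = -5.18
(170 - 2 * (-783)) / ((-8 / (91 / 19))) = -19747 / 19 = -1039.32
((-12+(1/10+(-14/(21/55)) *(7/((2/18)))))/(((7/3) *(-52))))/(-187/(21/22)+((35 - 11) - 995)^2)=208971/10293684440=0.00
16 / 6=8 / 3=2.67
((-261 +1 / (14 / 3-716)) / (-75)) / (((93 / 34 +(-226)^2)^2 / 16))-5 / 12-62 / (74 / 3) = -104669422214714375767 / 35721155881483977300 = -2.93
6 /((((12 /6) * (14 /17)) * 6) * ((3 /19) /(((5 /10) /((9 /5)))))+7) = 9690 /20377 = 0.48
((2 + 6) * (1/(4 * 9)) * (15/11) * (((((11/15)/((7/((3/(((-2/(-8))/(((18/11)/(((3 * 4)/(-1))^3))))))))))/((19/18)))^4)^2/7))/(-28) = -0.00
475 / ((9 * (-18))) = -475 / 162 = -2.93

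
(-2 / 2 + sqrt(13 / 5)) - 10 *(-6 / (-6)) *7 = -69.39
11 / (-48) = -11 / 48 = -0.23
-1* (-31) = 31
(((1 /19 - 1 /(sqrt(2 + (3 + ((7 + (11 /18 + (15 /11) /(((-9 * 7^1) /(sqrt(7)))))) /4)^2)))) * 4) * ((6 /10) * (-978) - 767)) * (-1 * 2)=-42888384 * sqrt(7) /(5 * sqrt(37852483 - 90420 * sqrt(7))) + 54152 /95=-3130.38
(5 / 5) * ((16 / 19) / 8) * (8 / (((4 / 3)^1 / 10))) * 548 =3461.05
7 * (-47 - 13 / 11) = -3710 / 11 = -337.27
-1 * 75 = -75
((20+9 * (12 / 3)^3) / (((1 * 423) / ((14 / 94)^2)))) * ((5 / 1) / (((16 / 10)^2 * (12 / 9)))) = 912625 / 19934016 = 0.05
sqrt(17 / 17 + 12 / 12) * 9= 9 * sqrt(2)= 12.73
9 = 9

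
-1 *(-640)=640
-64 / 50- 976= -24432 / 25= -977.28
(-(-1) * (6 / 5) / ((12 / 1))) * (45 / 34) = 9 / 68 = 0.13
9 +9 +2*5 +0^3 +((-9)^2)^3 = 531469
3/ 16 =0.19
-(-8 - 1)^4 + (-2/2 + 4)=-6558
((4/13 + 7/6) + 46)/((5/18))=11109/65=170.91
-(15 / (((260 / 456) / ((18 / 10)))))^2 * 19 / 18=-10000422 / 4225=-2366.96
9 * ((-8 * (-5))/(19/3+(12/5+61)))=2700/523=5.16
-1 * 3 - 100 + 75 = -28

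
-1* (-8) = 8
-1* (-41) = 41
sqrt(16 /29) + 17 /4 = 4 * sqrt(29) /29 + 17 /4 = 4.99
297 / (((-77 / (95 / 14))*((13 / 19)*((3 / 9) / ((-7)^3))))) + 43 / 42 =10746347 / 273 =39363.91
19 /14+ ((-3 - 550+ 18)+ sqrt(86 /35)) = -7471 /14+ sqrt(3010) /35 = -532.08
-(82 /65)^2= -6724 /4225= -1.59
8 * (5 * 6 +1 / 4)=242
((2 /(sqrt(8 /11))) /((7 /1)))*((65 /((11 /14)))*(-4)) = -260*sqrt(22) /11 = -110.86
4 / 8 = 1 / 2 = 0.50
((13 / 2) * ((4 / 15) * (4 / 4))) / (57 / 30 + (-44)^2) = 52 / 58137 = 0.00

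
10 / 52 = 5 / 26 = 0.19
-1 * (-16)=16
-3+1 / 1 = -2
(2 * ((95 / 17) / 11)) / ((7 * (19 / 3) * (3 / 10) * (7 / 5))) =500 / 9163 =0.05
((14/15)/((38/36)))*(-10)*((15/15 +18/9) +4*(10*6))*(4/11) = -163296/209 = -781.32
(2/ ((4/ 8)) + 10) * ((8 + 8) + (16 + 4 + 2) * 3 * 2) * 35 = 72520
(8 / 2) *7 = 28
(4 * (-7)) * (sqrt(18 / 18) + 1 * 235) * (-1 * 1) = 6608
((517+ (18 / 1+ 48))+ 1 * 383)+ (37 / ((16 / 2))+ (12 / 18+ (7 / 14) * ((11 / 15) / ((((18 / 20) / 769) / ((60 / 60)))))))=277471 / 216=1284.59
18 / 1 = 18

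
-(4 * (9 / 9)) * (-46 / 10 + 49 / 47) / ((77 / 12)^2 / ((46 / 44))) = 0.36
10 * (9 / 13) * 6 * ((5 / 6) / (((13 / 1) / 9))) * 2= 8100 / 169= 47.93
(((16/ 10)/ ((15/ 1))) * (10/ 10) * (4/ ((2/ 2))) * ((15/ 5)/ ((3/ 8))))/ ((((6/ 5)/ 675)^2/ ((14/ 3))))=5040000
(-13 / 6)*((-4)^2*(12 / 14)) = -208 / 7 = -29.71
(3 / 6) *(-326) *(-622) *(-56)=-5677616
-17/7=-2.43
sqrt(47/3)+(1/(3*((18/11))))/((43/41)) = 451/2322+sqrt(141)/3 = 4.15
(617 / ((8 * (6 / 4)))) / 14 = 617 / 168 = 3.67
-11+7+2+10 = 8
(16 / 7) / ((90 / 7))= 0.18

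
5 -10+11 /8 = -29 /8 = -3.62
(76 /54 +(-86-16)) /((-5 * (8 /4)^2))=679 /135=5.03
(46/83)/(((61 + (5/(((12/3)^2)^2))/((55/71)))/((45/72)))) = 80960/14263301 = 0.01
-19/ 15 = -1.27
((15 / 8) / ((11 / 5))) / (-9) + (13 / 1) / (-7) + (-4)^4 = 469481 / 1848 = 254.05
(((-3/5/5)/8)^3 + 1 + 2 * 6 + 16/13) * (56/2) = 10359997543/26000000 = 398.46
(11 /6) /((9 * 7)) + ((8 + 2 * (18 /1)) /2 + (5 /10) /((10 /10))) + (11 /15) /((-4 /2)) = 41887 /1890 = 22.16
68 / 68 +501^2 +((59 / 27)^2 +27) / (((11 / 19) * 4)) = 2012895067 / 8019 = 251015.72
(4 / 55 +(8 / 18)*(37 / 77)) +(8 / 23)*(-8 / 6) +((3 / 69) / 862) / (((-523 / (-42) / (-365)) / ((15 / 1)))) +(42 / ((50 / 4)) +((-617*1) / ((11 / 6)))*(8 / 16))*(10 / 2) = -14816286121234 / 17964289035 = -824.76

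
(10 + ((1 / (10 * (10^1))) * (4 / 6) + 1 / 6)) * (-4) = -3052 / 75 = -40.69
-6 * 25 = -150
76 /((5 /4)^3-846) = -4864 /54019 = -0.09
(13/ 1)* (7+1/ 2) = 195/ 2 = 97.50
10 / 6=5 / 3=1.67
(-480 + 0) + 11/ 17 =-8149/ 17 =-479.35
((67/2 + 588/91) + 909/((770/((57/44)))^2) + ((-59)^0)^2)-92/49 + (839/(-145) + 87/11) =17833020652597/432741108800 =41.21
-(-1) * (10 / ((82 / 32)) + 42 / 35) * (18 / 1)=18828 / 205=91.84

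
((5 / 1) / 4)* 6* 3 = 22.50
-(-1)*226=226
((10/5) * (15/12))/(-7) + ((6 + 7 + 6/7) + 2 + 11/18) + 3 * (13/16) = 18.55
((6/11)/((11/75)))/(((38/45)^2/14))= 3189375/43681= 73.02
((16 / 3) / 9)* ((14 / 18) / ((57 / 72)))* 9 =896 / 171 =5.24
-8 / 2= -4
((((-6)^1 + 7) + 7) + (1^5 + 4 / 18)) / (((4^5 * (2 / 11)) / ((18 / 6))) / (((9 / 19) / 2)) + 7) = 2739 / 79903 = 0.03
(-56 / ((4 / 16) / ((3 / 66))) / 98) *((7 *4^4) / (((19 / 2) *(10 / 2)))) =-4096 / 1045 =-3.92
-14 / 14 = -1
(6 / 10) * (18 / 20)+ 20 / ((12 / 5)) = 1331 / 150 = 8.87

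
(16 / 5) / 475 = 16 / 2375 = 0.01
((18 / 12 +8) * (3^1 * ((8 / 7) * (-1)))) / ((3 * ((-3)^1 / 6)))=152 / 7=21.71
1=1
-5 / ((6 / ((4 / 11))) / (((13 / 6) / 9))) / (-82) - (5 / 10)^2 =-36401 / 146124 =-0.25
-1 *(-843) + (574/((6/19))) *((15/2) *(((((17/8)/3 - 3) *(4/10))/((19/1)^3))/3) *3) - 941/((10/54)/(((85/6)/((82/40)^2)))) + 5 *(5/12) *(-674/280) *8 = -16328.39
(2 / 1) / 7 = 2 / 7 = 0.29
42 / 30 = 7 / 5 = 1.40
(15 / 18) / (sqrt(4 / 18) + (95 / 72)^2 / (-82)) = 3197016000 / 40074062207 + 50194391040*sqrt(2) / 40074062207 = 1.85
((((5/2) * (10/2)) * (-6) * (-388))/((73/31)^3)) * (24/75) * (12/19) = 3328965504/7391323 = 450.39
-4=-4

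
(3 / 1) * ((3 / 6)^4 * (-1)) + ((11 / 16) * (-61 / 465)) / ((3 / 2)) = -0.25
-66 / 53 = -1.25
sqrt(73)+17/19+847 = sqrt(73)+16110/19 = 856.44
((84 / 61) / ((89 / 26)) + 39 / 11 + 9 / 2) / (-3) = -336327 / 119438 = -2.82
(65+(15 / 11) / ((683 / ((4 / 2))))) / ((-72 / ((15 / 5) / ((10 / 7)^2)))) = -957215 / 721248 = -1.33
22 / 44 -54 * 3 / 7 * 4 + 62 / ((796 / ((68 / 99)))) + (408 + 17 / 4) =176648977 / 551628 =320.23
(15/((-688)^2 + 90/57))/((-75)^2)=19/3372587250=0.00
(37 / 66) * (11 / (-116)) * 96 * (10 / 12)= -370 / 87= -4.25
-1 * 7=-7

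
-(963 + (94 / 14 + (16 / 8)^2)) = -6816 / 7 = -973.71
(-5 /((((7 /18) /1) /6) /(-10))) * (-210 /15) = -10800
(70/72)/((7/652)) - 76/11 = 8281/99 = 83.65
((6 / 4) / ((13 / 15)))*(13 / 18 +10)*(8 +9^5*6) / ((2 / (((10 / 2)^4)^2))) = 5136740234375 / 4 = 1284185058593.75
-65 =-65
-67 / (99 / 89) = -5963 / 99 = -60.23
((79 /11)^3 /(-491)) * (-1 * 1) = 493039 /653521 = 0.75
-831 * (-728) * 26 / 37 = 15729168 / 37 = 425112.65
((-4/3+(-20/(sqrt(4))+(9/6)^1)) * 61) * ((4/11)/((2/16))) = -57584/33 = -1744.97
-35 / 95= -7 / 19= -0.37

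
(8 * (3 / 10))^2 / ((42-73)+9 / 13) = -936 / 4925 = -0.19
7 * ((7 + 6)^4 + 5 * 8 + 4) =200235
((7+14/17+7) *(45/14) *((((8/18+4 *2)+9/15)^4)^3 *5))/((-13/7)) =-289241727288091099745190787310414/7525188990439453125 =-38436473509909.83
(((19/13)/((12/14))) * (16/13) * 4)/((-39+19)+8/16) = -0.43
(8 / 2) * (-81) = -324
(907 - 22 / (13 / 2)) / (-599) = -1.51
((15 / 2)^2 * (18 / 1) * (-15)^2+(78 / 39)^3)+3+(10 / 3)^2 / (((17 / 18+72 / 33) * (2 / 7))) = 282060893 / 1238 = 227835.94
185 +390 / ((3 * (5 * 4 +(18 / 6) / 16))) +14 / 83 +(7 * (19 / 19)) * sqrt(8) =14 * sqrt(2) +5136827 / 26809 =211.41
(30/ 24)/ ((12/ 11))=55/ 48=1.15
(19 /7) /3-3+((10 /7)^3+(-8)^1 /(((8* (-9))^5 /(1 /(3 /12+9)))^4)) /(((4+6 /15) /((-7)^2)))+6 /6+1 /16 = 31.43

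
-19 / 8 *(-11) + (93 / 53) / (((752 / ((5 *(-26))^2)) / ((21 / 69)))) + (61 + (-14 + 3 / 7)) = 274496517 / 3208408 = 85.56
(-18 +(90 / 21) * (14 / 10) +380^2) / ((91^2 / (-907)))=-130959916 / 8281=-15814.51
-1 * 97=-97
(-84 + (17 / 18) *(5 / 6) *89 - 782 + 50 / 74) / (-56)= 3177931 / 223776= 14.20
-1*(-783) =783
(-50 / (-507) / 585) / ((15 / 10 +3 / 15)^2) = 1000 / 17143191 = 0.00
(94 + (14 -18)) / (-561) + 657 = 122829 / 187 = 656.84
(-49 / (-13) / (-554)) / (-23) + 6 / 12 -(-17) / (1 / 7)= 9897373 / 82823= 119.50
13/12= 1.08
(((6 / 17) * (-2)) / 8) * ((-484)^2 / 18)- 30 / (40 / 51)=-242059 / 204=-1186.56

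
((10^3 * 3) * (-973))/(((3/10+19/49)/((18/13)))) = -25745580000/4381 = -5876644.60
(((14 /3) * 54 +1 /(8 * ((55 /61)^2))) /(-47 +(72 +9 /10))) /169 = 6102121 /105925820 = 0.06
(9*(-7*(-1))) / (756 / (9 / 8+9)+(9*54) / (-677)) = 0.85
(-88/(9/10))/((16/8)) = -440/9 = -48.89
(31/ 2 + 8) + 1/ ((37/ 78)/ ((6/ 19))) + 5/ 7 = 244869/ 9842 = 24.88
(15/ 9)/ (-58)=-5/ 174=-0.03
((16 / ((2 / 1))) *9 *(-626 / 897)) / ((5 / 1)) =-15024 / 1495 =-10.05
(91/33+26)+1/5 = 4778/165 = 28.96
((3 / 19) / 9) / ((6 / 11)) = 0.03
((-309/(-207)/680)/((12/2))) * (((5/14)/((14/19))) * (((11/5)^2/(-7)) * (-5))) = 236797/386245440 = 0.00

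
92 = 92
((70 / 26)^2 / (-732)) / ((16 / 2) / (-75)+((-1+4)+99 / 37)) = -1133125 / 637261144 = -0.00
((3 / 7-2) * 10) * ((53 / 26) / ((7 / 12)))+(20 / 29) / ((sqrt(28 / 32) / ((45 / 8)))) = -34980 / 637+225 * sqrt(14) / 203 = -50.77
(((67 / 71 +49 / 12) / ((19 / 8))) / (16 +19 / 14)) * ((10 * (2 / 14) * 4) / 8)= 85660 / 983421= 0.09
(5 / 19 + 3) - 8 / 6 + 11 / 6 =143 / 38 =3.76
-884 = -884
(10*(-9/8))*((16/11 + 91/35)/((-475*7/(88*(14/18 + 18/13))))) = 112838/43225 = 2.61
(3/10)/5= 0.06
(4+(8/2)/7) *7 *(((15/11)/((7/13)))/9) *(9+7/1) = 33280/231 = 144.07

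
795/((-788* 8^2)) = -795/50432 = -0.02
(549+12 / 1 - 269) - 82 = 210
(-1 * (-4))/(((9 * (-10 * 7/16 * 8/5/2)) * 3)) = -8/189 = -0.04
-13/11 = -1.18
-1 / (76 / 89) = -89 / 76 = -1.17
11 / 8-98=-773 / 8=-96.62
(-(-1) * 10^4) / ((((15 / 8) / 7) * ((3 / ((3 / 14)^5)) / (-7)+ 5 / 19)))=-39.37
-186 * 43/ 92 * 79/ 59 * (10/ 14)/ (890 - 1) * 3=-4738815/ 16889222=-0.28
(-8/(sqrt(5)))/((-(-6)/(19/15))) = -76 *sqrt(5)/225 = -0.76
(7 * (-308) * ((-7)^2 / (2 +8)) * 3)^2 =25111473156 / 25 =1004458926.24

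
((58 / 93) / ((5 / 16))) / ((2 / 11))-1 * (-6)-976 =-445946 / 465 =-959.02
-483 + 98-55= -440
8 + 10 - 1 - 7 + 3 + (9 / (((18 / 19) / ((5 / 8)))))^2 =12353 / 256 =48.25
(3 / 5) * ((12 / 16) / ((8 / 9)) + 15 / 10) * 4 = 45 / 8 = 5.62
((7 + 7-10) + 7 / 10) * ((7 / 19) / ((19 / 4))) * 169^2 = 18793138 / 1805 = 10411.71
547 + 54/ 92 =25189/ 46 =547.59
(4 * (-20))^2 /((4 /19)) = 30400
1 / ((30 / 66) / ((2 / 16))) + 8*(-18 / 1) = -5749 / 40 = -143.72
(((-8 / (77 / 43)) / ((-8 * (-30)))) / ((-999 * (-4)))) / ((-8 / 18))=43 / 4102560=0.00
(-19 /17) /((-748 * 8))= 19 /101728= 0.00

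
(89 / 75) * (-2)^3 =-712 / 75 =-9.49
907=907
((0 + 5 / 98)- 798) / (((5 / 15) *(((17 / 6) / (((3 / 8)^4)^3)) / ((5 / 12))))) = -623372321385 / 228973296484352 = -0.00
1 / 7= 0.14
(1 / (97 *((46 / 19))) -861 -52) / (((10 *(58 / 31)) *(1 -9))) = 126287397 / 20703680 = 6.10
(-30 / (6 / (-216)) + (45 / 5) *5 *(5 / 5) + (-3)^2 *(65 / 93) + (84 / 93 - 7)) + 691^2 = 14836792 / 31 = 478606.19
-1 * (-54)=54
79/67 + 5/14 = 1.54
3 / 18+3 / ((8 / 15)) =139 / 24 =5.79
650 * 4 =2600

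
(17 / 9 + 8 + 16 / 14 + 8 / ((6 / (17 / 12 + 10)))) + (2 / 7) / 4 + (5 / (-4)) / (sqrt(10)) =3317 / 126-sqrt(10) / 8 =25.93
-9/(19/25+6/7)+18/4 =-603/566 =-1.07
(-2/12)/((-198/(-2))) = -1/594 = -0.00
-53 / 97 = -0.55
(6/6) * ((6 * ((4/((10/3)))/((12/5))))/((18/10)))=5/3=1.67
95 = 95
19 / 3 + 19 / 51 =114 / 17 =6.71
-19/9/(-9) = 19/81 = 0.23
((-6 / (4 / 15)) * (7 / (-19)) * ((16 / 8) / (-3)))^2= 11025 / 361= 30.54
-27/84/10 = -9/280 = -0.03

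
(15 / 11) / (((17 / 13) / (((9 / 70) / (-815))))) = -351 / 2133670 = -0.00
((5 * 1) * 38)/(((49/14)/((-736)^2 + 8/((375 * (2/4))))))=15438337216/525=29406356.60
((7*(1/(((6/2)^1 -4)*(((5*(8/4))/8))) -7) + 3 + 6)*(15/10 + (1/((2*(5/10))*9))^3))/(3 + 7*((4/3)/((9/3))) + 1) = -41591/4320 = -9.63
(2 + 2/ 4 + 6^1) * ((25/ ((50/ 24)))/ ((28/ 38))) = 969/ 7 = 138.43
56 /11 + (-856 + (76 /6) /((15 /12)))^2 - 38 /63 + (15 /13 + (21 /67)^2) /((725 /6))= 20978322184593758 /29320015725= 715494.92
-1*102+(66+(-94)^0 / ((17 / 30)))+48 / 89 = -50982 / 1513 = -33.70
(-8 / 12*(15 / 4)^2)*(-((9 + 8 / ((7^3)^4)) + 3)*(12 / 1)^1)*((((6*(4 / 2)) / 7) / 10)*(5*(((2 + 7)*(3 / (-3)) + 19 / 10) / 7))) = -796012426967850 / 678223072849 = -1173.67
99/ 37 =2.68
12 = 12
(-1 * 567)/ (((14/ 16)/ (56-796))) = 479520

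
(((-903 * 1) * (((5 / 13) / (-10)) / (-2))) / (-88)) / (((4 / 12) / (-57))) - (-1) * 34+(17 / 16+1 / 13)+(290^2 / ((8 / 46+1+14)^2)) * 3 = 611521318585 / 557361376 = 1097.17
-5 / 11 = -0.45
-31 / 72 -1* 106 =-7663 / 72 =-106.43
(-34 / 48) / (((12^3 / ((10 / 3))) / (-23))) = 1955 / 62208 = 0.03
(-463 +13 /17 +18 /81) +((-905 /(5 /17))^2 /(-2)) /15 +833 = -482296769 /1530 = -315226.65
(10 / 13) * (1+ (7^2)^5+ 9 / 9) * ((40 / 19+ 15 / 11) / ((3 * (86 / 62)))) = 21162104220750 / 116831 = 181134324.12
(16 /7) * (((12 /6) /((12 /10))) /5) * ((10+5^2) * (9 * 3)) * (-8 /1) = -5760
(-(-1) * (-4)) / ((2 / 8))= -16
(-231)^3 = -12326391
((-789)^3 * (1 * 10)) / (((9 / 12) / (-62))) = 406033097040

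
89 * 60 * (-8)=-42720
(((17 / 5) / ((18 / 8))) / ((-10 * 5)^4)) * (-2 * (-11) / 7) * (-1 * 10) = -0.00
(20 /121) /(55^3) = 4 /4026275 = 0.00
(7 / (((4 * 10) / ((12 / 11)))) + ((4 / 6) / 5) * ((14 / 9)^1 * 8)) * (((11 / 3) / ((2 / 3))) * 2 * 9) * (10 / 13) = 5495 / 39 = 140.90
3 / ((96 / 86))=43 / 16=2.69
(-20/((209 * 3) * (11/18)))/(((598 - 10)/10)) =-100/112651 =-0.00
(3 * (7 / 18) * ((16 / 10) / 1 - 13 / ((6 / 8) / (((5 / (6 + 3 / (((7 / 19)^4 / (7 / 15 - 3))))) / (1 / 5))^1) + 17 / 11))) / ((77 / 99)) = 1487590389 / 351592610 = 4.23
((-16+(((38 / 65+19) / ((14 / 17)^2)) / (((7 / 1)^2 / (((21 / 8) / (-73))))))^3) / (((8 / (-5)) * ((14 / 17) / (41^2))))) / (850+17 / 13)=3799521442633389981525919651 / 158462535260313936553574400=23.98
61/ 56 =1.09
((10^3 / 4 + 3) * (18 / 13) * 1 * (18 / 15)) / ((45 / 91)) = 21252 / 25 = 850.08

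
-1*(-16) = 16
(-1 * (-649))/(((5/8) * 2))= 519.20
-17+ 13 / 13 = -16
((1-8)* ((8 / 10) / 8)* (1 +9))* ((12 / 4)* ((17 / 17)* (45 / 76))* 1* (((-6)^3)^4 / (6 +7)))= -514264826880 / 247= -2082043833.52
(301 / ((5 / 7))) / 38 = 2107 / 190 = 11.09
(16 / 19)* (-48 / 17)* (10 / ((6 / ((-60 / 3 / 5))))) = 15.85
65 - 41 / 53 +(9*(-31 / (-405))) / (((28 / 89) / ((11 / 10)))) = 44498897 / 667800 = 66.64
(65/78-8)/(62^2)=-43/23064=-0.00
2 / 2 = 1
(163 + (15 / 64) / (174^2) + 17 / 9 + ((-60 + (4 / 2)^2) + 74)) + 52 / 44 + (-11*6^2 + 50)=-3451410011 / 21314304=-161.93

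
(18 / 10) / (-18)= -1 / 10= -0.10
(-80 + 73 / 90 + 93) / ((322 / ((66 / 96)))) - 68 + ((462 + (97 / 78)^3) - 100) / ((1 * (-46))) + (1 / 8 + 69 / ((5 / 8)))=21174666887 / 611222976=34.64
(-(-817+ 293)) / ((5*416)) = 131 / 520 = 0.25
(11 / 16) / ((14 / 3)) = 33 / 224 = 0.15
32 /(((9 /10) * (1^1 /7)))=2240 /9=248.89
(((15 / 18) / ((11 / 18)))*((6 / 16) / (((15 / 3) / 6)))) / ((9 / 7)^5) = 16807 / 96228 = 0.17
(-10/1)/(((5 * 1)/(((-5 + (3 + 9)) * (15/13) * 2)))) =-420/13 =-32.31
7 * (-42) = -294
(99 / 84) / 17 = 33 / 476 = 0.07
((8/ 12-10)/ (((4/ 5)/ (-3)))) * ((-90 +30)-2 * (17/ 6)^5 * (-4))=47653795/ 972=49026.54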